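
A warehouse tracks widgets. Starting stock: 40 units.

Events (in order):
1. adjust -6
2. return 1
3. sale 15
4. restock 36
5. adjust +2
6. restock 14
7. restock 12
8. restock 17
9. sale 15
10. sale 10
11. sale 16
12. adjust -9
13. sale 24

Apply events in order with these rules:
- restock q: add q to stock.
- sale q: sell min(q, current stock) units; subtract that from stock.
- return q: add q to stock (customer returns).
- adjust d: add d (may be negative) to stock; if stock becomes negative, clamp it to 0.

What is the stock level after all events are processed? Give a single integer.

Answer: 27

Derivation:
Processing events:
Start: stock = 40
  Event 1 (adjust -6): 40 + -6 = 34
  Event 2 (return 1): 34 + 1 = 35
  Event 3 (sale 15): sell min(15,35)=15. stock: 35 - 15 = 20. total_sold = 15
  Event 4 (restock 36): 20 + 36 = 56
  Event 5 (adjust +2): 56 + 2 = 58
  Event 6 (restock 14): 58 + 14 = 72
  Event 7 (restock 12): 72 + 12 = 84
  Event 8 (restock 17): 84 + 17 = 101
  Event 9 (sale 15): sell min(15,101)=15. stock: 101 - 15 = 86. total_sold = 30
  Event 10 (sale 10): sell min(10,86)=10. stock: 86 - 10 = 76. total_sold = 40
  Event 11 (sale 16): sell min(16,76)=16. stock: 76 - 16 = 60. total_sold = 56
  Event 12 (adjust -9): 60 + -9 = 51
  Event 13 (sale 24): sell min(24,51)=24. stock: 51 - 24 = 27. total_sold = 80
Final: stock = 27, total_sold = 80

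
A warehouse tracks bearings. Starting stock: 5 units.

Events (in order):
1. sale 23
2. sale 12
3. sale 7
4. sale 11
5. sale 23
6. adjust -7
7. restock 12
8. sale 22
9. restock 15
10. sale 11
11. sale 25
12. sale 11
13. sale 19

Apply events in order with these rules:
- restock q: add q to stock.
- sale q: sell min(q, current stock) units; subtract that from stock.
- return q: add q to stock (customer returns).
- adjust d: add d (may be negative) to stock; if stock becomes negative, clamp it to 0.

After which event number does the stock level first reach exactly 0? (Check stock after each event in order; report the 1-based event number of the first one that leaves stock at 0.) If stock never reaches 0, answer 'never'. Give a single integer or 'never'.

Processing events:
Start: stock = 5
  Event 1 (sale 23): sell min(23,5)=5. stock: 5 - 5 = 0. total_sold = 5
  Event 2 (sale 12): sell min(12,0)=0. stock: 0 - 0 = 0. total_sold = 5
  Event 3 (sale 7): sell min(7,0)=0. stock: 0 - 0 = 0. total_sold = 5
  Event 4 (sale 11): sell min(11,0)=0. stock: 0 - 0 = 0. total_sold = 5
  Event 5 (sale 23): sell min(23,0)=0. stock: 0 - 0 = 0. total_sold = 5
  Event 6 (adjust -7): 0 + -7 = 0 (clamped to 0)
  Event 7 (restock 12): 0 + 12 = 12
  Event 8 (sale 22): sell min(22,12)=12. stock: 12 - 12 = 0. total_sold = 17
  Event 9 (restock 15): 0 + 15 = 15
  Event 10 (sale 11): sell min(11,15)=11. stock: 15 - 11 = 4. total_sold = 28
  Event 11 (sale 25): sell min(25,4)=4. stock: 4 - 4 = 0. total_sold = 32
  Event 12 (sale 11): sell min(11,0)=0. stock: 0 - 0 = 0. total_sold = 32
  Event 13 (sale 19): sell min(19,0)=0. stock: 0 - 0 = 0. total_sold = 32
Final: stock = 0, total_sold = 32

First zero at event 1.

Answer: 1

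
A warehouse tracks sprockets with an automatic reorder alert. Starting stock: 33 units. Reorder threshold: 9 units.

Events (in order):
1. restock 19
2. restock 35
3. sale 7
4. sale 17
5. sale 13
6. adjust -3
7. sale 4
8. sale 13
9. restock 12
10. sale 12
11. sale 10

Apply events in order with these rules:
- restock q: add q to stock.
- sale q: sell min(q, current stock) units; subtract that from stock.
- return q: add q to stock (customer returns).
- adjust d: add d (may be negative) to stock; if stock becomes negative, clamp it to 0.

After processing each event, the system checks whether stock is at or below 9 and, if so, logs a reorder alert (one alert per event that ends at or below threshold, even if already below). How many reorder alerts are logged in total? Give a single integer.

Processing events:
Start: stock = 33
  Event 1 (restock 19): 33 + 19 = 52
  Event 2 (restock 35): 52 + 35 = 87
  Event 3 (sale 7): sell min(7,87)=7. stock: 87 - 7 = 80. total_sold = 7
  Event 4 (sale 17): sell min(17,80)=17. stock: 80 - 17 = 63. total_sold = 24
  Event 5 (sale 13): sell min(13,63)=13. stock: 63 - 13 = 50. total_sold = 37
  Event 6 (adjust -3): 50 + -3 = 47
  Event 7 (sale 4): sell min(4,47)=4. stock: 47 - 4 = 43. total_sold = 41
  Event 8 (sale 13): sell min(13,43)=13. stock: 43 - 13 = 30. total_sold = 54
  Event 9 (restock 12): 30 + 12 = 42
  Event 10 (sale 12): sell min(12,42)=12. stock: 42 - 12 = 30. total_sold = 66
  Event 11 (sale 10): sell min(10,30)=10. stock: 30 - 10 = 20. total_sold = 76
Final: stock = 20, total_sold = 76

Checking against threshold 9:
  After event 1: stock=52 > 9
  After event 2: stock=87 > 9
  After event 3: stock=80 > 9
  After event 4: stock=63 > 9
  After event 5: stock=50 > 9
  After event 6: stock=47 > 9
  After event 7: stock=43 > 9
  After event 8: stock=30 > 9
  After event 9: stock=42 > 9
  After event 10: stock=30 > 9
  After event 11: stock=20 > 9
Alert events: []. Count = 0

Answer: 0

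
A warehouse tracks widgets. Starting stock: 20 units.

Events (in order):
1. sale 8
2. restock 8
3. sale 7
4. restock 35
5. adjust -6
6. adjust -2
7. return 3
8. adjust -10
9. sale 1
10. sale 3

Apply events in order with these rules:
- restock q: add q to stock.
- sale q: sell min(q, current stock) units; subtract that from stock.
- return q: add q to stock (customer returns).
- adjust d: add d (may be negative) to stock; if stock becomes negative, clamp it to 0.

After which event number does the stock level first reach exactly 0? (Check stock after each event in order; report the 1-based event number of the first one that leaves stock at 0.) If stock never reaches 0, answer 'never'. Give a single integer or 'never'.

Answer: never

Derivation:
Processing events:
Start: stock = 20
  Event 1 (sale 8): sell min(8,20)=8. stock: 20 - 8 = 12. total_sold = 8
  Event 2 (restock 8): 12 + 8 = 20
  Event 3 (sale 7): sell min(7,20)=7. stock: 20 - 7 = 13. total_sold = 15
  Event 4 (restock 35): 13 + 35 = 48
  Event 5 (adjust -6): 48 + -6 = 42
  Event 6 (adjust -2): 42 + -2 = 40
  Event 7 (return 3): 40 + 3 = 43
  Event 8 (adjust -10): 43 + -10 = 33
  Event 9 (sale 1): sell min(1,33)=1. stock: 33 - 1 = 32. total_sold = 16
  Event 10 (sale 3): sell min(3,32)=3. stock: 32 - 3 = 29. total_sold = 19
Final: stock = 29, total_sold = 19

Stock never reaches 0.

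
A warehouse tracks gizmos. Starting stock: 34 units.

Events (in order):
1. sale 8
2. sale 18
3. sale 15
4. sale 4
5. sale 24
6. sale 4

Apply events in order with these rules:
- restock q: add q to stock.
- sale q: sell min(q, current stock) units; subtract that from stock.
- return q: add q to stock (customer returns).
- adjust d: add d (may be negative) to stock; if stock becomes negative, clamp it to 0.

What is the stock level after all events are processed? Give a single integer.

Processing events:
Start: stock = 34
  Event 1 (sale 8): sell min(8,34)=8. stock: 34 - 8 = 26. total_sold = 8
  Event 2 (sale 18): sell min(18,26)=18. stock: 26 - 18 = 8. total_sold = 26
  Event 3 (sale 15): sell min(15,8)=8. stock: 8 - 8 = 0. total_sold = 34
  Event 4 (sale 4): sell min(4,0)=0. stock: 0 - 0 = 0. total_sold = 34
  Event 5 (sale 24): sell min(24,0)=0. stock: 0 - 0 = 0. total_sold = 34
  Event 6 (sale 4): sell min(4,0)=0. stock: 0 - 0 = 0. total_sold = 34
Final: stock = 0, total_sold = 34

Answer: 0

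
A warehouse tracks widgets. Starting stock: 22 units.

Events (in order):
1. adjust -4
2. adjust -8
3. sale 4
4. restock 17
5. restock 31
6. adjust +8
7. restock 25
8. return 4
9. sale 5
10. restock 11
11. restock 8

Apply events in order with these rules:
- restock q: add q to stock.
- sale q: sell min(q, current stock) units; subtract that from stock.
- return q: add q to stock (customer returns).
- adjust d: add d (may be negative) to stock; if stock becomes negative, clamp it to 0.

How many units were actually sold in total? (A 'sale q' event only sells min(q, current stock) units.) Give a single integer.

Answer: 9

Derivation:
Processing events:
Start: stock = 22
  Event 1 (adjust -4): 22 + -4 = 18
  Event 2 (adjust -8): 18 + -8 = 10
  Event 3 (sale 4): sell min(4,10)=4. stock: 10 - 4 = 6. total_sold = 4
  Event 4 (restock 17): 6 + 17 = 23
  Event 5 (restock 31): 23 + 31 = 54
  Event 6 (adjust +8): 54 + 8 = 62
  Event 7 (restock 25): 62 + 25 = 87
  Event 8 (return 4): 87 + 4 = 91
  Event 9 (sale 5): sell min(5,91)=5. stock: 91 - 5 = 86. total_sold = 9
  Event 10 (restock 11): 86 + 11 = 97
  Event 11 (restock 8): 97 + 8 = 105
Final: stock = 105, total_sold = 9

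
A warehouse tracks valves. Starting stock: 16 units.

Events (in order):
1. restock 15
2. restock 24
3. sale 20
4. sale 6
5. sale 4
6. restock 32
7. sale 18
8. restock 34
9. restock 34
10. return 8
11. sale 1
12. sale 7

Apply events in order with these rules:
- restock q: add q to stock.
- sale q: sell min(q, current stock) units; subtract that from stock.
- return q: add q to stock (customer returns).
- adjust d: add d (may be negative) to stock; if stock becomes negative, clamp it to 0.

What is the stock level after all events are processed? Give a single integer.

Answer: 107

Derivation:
Processing events:
Start: stock = 16
  Event 1 (restock 15): 16 + 15 = 31
  Event 2 (restock 24): 31 + 24 = 55
  Event 3 (sale 20): sell min(20,55)=20. stock: 55 - 20 = 35. total_sold = 20
  Event 4 (sale 6): sell min(6,35)=6. stock: 35 - 6 = 29. total_sold = 26
  Event 5 (sale 4): sell min(4,29)=4. stock: 29 - 4 = 25. total_sold = 30
  Event 6 (restock 32): 25 + 32 = 57
  Event 7 (sale 18): sell min(18,57)=18. stock: 57 - 18 = 39. total_sold = 48
  Event 8 (restock 34): 39 + 34 = 73
  Event 9 (restock 34): 73 + 34 = 107
  Event 10 (return 8): 107 + 8 = 115
  Event 11 (sale 1): sell min(1,115)=1. stock: 115 - 1 = 114. total_sold = 49
  Event 12 (sale 7): sell min(7,114)=7. stock: 114 - 7 = 107. total_sold = 56
Final: stock = 107, total_sold = 56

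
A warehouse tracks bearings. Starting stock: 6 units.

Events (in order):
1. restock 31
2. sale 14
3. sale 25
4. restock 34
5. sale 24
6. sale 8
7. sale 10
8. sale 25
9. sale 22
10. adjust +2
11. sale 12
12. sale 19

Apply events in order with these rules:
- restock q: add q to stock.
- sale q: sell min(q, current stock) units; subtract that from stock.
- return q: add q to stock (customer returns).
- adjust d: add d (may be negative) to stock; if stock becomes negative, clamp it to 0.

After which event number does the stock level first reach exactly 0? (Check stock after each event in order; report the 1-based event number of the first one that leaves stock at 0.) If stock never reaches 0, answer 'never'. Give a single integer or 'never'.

Processing events:
Start: stock = 6
  Event 1 (restock 31): 6 + 31 = 37
  Event 2 (sale 14): sell min(14,37)=14. stock: 37 - 14 = 23. total_sold = 14
  Event 3 (sale 25): sell min(25,23)=23. stock: 23 - 23 = 0. total_sold = 37
  Event 4 (restock 34): 0 + 34 = 34
  Event 5 (sale 24): sell min(24,34)=24. stock: 34 - 24 = 10. total_sold = 61
  Event 6 (sale 8): sell min(8,10)=8. stock: 10 - 8 = 2. total_sold = 69
  Event 7 (sale 10): sell min(10,2)=2. stock: 2 - 2 = 0. total_sold = 71
  Event 8 (sale 25): sell min(25,0)=0. stock: 0 - 0 = 0. total_sold = 71
  Event 9 (sale 22): sell min(22,0)=0. stock: 0 - 0 = 0. total_sold = 71
  Event 10 (adjust +2): 0 + 2 = 2
  Event 11 (sale 12): sell min(12,2)=2. stock: 2 - 2 = 0. total_sold = 73
  Event 12 (sale 19): sell min(19,0)=0. stock: 0 - 0 = 0. total_sold = 73
Final: stock = 0, total_sold = 73

First zero at event 3.

Answer: 3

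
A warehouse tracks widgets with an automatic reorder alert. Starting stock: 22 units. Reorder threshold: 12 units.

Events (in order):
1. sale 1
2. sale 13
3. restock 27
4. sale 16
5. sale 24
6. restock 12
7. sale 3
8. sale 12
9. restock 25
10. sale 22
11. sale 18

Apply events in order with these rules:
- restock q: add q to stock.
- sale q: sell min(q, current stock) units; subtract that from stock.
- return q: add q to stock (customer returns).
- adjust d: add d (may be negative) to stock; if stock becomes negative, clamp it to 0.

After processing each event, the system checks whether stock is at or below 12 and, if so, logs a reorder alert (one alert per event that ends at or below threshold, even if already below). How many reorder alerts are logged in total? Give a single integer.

Answer: 7

Derivation:
Processing events:
Start: stock = 22
  Event 1 (sale 1): sell min(1,22)=1. stock: 22 - 1 = 21. total_sold = 1
  Event 2 (sale 13): sell min(13,21)=13. stock: 21 - 13 = 8. total_sold = 14
  Event 3 (restock 27): 8 + 27 = 35
  Event 4 (sale 16): sell min(16,35)=16. stock: 35 - 16 = 19. total_sold = 30
  Event 5 (sale 24): sell min(24,19)=19. stock: 19 - 19 = 0. total_sold = 49
  Event 6 (restock 12): 0 + 12 = 12
  Event 7 (sale 3): sell min(3,12)=3. stock: 12 - 3 = 9. total_sold = 52
  Event 8 (sale 12): sell min(12,9)=9. stock: 9 - 9 = 0. total_sold = 61
  Event 9 (restock 25): 0 + 25 = 25
  Event 10 (sale 22): sell min(22,25)=22. stock: 25 - 22 = 3. total_sold = 83
  Event 11 (sale 18): sell min(18,3)=3. stock: 3 - 3 = 0. total_sold = 86
Final: stock = 0, total_sold = 86

Checking against threshold 12:
  After event 1: stock=21 > 12
  After event 2: stock=8 <= 12 -> ALERT
  After event 3: stock=35 > 12
  After event 4: stock=19 > 12
  After event 5: stock=0 <= 12 -> ALERT
  After event 6: stock=12 <= 12 -> ALERT
  After event 7: stock=9 <= 12 -> ALERT
  After event 8: stock=0 <= 12 -> ALERT
  After event 9: stock=25 > 12
  After event 10: stock=3 <= 12 -> ALERT
  After event 11: stock=0 <= 12 -> ALERT
Alert events: [2, 5, 6, 7, 8, 10, 11]. Count = 7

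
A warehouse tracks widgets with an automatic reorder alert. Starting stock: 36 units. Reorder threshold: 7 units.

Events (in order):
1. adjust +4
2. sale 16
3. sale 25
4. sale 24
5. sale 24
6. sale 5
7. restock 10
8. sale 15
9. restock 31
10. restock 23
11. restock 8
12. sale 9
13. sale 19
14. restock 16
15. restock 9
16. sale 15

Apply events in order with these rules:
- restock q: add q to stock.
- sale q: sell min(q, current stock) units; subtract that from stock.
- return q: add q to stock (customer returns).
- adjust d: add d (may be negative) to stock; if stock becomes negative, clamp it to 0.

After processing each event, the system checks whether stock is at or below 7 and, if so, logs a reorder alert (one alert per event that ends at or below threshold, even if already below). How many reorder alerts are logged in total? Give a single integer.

Processing events:
Start: stock = 36
  Event 1 (adjust +4): 36 + 4 = 40
  Event 2 (sale 16): sell min(16,40)=16. stock: 40 - 16 = 24. total_sold = 16
  Event 3 (sale 25): sell min(25,24)=24. stock: 24 - 24 = 0. total_sold = 40
  Event 4 (sale 24): sell min(24,0)=0. stock: 0 - 0 = 0. total_sold = 40
  Event 5 (sale 24): sell min(24,0)=0. stock: 0 - 0 = 0. total_sold = 40
  Event 6 (sale 5): sell min(5,0)=0. stock: 0 - 0 = 0. total_sold = 40
  Event 7 (restock 10): 0 + 10 = 10
  Event 8 (sale 15): sell min(15,10)=10. stock: 10 - 10 = 0. total_sold = 50
  Event 9 (restock 31): 0 + 31 = 31
  Event 10 (restock 23): 31 + 23 = 54
  Event 11 (restock 8): 54 + 8 = 62
  Event 12 (sale 9): sell min(9,62)=9. stock: 62 - 9 = 53. total_sold = 59
  Event 13 (sale 19): sell min(19,53)=19. stock: 53 - 19 = 34. total_sold = 78
  Event 14 (restock 16): 34 + 16 = 50
  Event 15 (restock 9): 50 + 9 = 59
  Event 16 (sale 15): sell min(15,59)=15. stock: 59 - 15 = 44. total_sold = 93
Final: stock = 44, total_sold = 93

Checking against threshold 7:
  After event 1: stock=40 > 7
  After event 2: stock=24 > 7
  After event 3: stock=0 <= 7 -> ALERT
  After event 4: stock=0 <= 7 -> ALERT
  After event 5: stock=0 <= 7 -> ALERT
  After event 6: stock=0 <= 7 -> ALERT
  After event 7: stock=10 > 7
  After event 8: stock=0 <= 7 -> ALERT
  After event 9: stock=31 > 7
  After event 10: stock=54 > 7
  After event 11: stock=62 > 7
  After event 12: stock=53 > 7
  After event 13: stock=34 > 7
  After event 14: stock=50 > 7
  After event 15: stock=59 > 7
  After event 16: stock=44 > 7
Alert events: [3, 4, 5, 6, 8]. Count = 5

Answer: 5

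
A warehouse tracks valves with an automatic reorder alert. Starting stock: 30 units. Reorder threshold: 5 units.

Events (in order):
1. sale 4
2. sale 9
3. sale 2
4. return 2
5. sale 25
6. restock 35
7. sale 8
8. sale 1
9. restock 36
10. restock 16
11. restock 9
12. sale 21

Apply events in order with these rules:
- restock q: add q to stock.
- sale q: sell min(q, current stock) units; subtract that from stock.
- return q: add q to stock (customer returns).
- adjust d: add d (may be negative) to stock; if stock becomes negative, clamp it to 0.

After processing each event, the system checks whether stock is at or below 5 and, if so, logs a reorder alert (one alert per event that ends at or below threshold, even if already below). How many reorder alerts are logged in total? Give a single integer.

Processing events:
Start: stock = 30
  Event 1 (sale 4): sell min(4,30)=4. stock: 30 - 4 = 26. total_sold = 4
  Event 2 (sale 9): sell min(9,26)=9. stock: 26 - 9 = 17. total_sold = 13
  Event 3 (sale 2): sell min(2,17)=2. stock: 17 - 2 = 15. total_sold = 15
  Event 4 (return 2): 15 + 2 = 17
  Event 5 (sale 25): sell min(25,17)=17. stock: 17 - 17 = 0. total_sold = 32
  Event 6 (restock 35): 0 + 35 = 35
  Event 7 (sale 8): sell min(8,35)=8. stock: 35 - 8 = 27. total_sold = 40
  Event 8 (sale 1): sell min(1,27)=1. stock: 27 - 1 = 26. total_sold = 41
  Event 9 (restock 36): 26 + 36 = 62
  Event 10 (restock 16): 62 + 16 = 78
  Event 11 (restock 9): 78 + 9 = 87
  Event 12 (sale 21): sell min(21,87)=21. stock: 87 - 21 = 66. total_sold = 62
Final: stock = 66, total_sold = 62

Checking against threshold 5:
  After event 1: stock=26 > 5
  After event 2: stock=17 > 5
  After event 3: stock=15 > 5
  After event 4: stock=17 > 5
  After event 5: stock=0 <= 5 -> ALERT
  After event 6: stock=35 > 5
  After event 7: stock=27 > 5
  After event 8: stock=26 > 5
  After event 9: stock=62 > 5
  After event 10: stock=78 > 5
  After event 11: stock=87 > 5
  After event 12: stock=66 > 5
Alert events: [5]. Count = 1

Answer: 1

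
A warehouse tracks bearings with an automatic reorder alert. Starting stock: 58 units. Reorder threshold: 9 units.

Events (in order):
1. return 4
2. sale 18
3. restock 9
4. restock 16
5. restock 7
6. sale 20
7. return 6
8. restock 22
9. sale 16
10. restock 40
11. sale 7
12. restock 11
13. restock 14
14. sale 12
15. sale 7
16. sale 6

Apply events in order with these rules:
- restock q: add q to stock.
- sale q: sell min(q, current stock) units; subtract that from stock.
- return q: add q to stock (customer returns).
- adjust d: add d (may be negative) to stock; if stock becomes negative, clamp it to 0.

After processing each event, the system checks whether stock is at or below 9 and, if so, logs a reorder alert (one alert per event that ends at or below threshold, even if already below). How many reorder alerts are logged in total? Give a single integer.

Answer: 0

Derivation:
Processing events:
Start: stock = 58
  Event 1 (return 4): 58 + 4 = 62
  Event 2 (sale 18): sell min(18,62)=18. stock: 62 - 18 = 44. total_sold = 18
  Event 3 (restock 9): 44 + 9 = 53
  Event 4 (restock 16): 53 + 16 = 69
  Event 5 (restock 7): 69 + 7 = 76
  Event 6 (sale 20): sell min(20,76)=20. stock: 76 - 20 = 56. total_sold = 38
  Event 7 (return 6): 56 + 6 = 62
  Event 8 (restock 22): 62 + 22 = 84
  Event 9 (sale 16): sell min(16,84)=16. stock: 84 - 16 = 68. total_sold = 54
  Event 10 (restock 40): 68 + 40 = 108
  Event 11 (sale 7): sell min(7,108)=7. stock: 108 - 7 = 101. total_sold = 61
  Event 12 (restock 11): 101 + 11 = 112
  Event 13 (restock 14): 112 + 14 = 126
  Event 14 (sale 12): sell min(12,126)=12. stock: 126 - 12 = 114. total_sold = 73
  Event 15 (sale 7): sell min(7,114)=7. stock: 114 - 7 = 107. total_sold = 80
  Event 16 (sale 6): sell min(6,107)=6. stock: 107 - 6 = 101. total_sold = 86
Final: stock = 101, total_sold = 86

Checking against threshold 9:
  After event 1: stock=62 > 9
  After event 2: stock=44 > 9
  After event 3: stock=53 > 9
  After event 4: stock=69 > 9
  After event 5: stock=76 > 9
  After event 6: stock=56 > 9
  After event 7: stock=62 > 9
  After event 8: stock=84 > 9
  After event 9: stock=68 > 9
  After event 10: stock=108 > 9
  After event 11: stock=101 > 9
  After event 12: stock=112 > 9
  After event 13: stock=126 > 9
  After event 14: stock=114 > 9
  After event 15: stock=107 > 9
  After event 16: stock=101 > 9
Alert events: []. Count = 0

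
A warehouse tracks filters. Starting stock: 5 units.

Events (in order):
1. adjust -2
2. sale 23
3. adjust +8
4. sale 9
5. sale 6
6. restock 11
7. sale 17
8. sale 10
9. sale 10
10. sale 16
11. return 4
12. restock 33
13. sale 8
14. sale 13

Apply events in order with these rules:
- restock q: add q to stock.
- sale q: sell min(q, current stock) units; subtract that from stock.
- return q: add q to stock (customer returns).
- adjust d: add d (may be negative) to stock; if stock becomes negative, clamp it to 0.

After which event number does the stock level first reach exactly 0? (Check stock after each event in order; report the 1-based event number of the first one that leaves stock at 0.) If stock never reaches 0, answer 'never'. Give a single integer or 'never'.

Processing events:
Start: stock = 5
  Event 1 (adjust -2): 5 + -2 = 3
  Event 2 (sale 23): sell min(23,3)=3. stock: 3 - 3 = 0. total_sold = 3
  Event 3 (adjust +8): 0 + 8 = 8
  Event 4 (sale 9): sell min(9,8)=8. stock: 8 - 8 = 0. total_sold = 11
  Event 5 (sale 6): sell min(6,0)=0. stock: 0 - 0 = 0. total_sold = 11
  Event 6 (restock 11): 0 + 11 = 11
  Event 7 (sale 17): sell min(17,11)=11. stock: 11 - 11 = 0. total_sold = 22
  Event 8 (sale 10): sell min(10,0)=0. stock: 0 - 0 = 0. total_sold = 22
  Event 9 (sale 10): sell min(10,0)=0. stock: 0 - 0 = 0. total_sold = 22
  Event 10 (sale 16): sell min(16,0)=0. stock: 0 - 0 = 0. total_sold = 22
  Event 11 (return 4): 0 + 4 = 4
  Event 12 (restock 33): 4 + 33 = 37
  Event 13 (sale 8): sell min(8,37)=8. stock: 37 - 8 = 29. total_sold = 30
  Event 14 (sale 13): sell min(13,29)=13. stock: 29 - 13 = 16. total_sold = 43
Final: stock = 16, total_sold = 43

First zero at event 2.

Answer: 2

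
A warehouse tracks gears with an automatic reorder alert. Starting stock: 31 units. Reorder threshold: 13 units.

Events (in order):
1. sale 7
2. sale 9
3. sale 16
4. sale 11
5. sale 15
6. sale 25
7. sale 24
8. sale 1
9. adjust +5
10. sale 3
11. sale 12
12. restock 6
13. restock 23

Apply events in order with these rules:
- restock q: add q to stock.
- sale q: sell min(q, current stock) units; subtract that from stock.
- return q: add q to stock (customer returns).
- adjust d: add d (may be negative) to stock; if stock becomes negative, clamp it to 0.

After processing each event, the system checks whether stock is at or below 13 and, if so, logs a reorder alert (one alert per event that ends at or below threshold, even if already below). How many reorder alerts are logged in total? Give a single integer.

Processing events:
Start: stock = 31
  Event 1 (sale 7): sell min(7,31)=7. stock: 31 - 7 = 24. total_sold = 7
  Event 2 (sale 9): sell min(9,24)=9. stock: 24 - 9 = 15. total_sold = 16
  Event 3 (sale 16): sell min(16,15)=15. stock: 15 - 15 = 0. total_sold = 31
  Event 4 (sale 11): sell min(11,0)=0. stock: 0 - 0 = 0. total_sold = 31
  Event 5 (sale 15): sell min(15,0)=0. stock: 0 - 0 = 0. total_sold = 31
  Event 6 (sale 25): sell min(25,0)=0. stock: 0 - 0 = 0. total_sold = 31
  Event 7 (sale 24): sell min(24,0)=0. stock: 0 - 0 = 0. total_sold = 31
  Event 8 (sale 1): sell min(1,0)=0. stock: 0 - 0 = 0. total_sold = 31
  Event 9 (adjust +5): 0 + 5 = 5
  Event 10 (sale 3): sell min(3,5)=3. stock: 5 - 3 = 2. total_sold = 34
  Event 11 (sale 12): sell min(12,2)=2. stock: 2 - 2 = 0. total_sold = 36
  Event 12 (restock 6): 0 + 6 = 6
  Event 13 (restock 23): 6 + 23 = 29
Final: stock = 29, total_sold = 36

Checking against threshold 13:
  After event 1: stock=24 > 13
  After event 2: stock=15 > 13
  After event 3: stock=0 <= 13 -> ALERT
  After event 4: stock=0 <= 13 -> ALERT
  After event 5: stock=0 <= 13 -> ALERT
  After event 6: stock=0 <= 13 -> ALERT
  After event 7: stock=0 <= 13 -> ALERT
  After event 8: stock=0 <= 13 -> ALERT
  After event 9: stock=5 <= 13 -> ALERT
  After event 10: stock=2 <= 13 -> ALERT
  After event 11: stock=0 <= 13 -> ALERT
  After event 12: stock=6 <= 13 -> ALERT
  After event 13: stock=29 > 13
Alert events: [3, 4, 5, 6, 7, 8, 9, 10, 11, 12]. Count = 10

Answer: 10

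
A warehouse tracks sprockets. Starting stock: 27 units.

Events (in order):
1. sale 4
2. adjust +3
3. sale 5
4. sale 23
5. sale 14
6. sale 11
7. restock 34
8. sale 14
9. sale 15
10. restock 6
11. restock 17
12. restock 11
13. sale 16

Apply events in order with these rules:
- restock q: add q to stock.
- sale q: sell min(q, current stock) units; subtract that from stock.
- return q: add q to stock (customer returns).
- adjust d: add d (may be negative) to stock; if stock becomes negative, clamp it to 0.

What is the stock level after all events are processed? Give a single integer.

Answer: 23

Derivation:
Processing events:
Start: stock = 27
  Event 1 (sale 4): sell min(4,27)=4. stock: 27 - 4 = 23. total_sold = 4
  Event 2 (adjust +3): 23 + 3 = 26
  Event 3 (sale 5): sell min(5,26)=5. stock: 26 - 5 = 21. total_sold = 9
  Event 4 (sale 23): sell min(23,21)=21. stock: 21 - 21 = 0. total_sold = 30
  Event 5 (sale 14): sell min(14,0)=0. stock: 0 - 0 = 0. total_sold = 30
  Event 6 (sale 11): sell min(11,0)=0. stock: 0 - 0 = 0. total_sold = 30
  Event 7 (restock 34): 0 + 34 = 34
  Event 8 (sale 14): sell min(14,34)=14. stock: 34 - 14 = 20. total_sold = 44
  Event 9 (sale 15): sell min(15,20)=15. stock: 20 - 15 = 5. total_sold = 59
  Event 10 (restock 6): 5 + 6 = 11
  Event 11 (restock 17): 11 + 17 = 28
  Event 12 (restock 11): 28 + 11 = 39
  Event 13 (sale 16): sell min(16,39)=16. stock: 39 - 16 = 23. total_sold = 75
Final: stock = 23, total_sold = 75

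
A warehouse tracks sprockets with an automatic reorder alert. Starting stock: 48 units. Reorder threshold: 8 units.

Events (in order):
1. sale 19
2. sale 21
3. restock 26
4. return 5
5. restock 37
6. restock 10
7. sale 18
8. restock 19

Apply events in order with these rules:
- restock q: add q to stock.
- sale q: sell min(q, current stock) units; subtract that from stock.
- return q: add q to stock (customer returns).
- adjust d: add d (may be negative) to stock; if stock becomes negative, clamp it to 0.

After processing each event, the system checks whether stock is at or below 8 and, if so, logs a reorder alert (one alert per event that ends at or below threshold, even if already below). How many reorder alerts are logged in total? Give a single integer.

Processing events:
Start: stock = 48
  Event 1 (sale 19): sell min(19,48)=19. stock: 48 - 19 = 29. total_sold = 19
  Event 2 (sale 21): sell min(21,29)=21. stock: 29 - 21 = 8. total_sold = 40
  Event 3 (restock 26): 8 + 26 = 34
  Event 4 (return 5): 34 + 5 = 39
  Event 5 (restock 37): 39 + 37 = 76
  Event 6 (restock 10): 76 + 10 = 86
  Event 7 (sale 18): sell min(18,86)=18. stock: 86 - 18 = 68. total_sold = 58
  Event 8 (restock 19): 68 + 19 = 87
Final: stock = 87, total_sold = 58

Checking against threshold 8:
  After event 1: stock=29 > 8
  After event 2: stock=8 <= 8 -> ALERT
  After event 3: stock=34 > 8
  After event 4: stock=39 > 8
  After event 5: stock=76 > 8
  After event 6: stock=86 > 8
  After event 7: stock=68 > 8
  After event 8: stock=87 > 8
Alert events: [2]. Count = 1

Answer: 1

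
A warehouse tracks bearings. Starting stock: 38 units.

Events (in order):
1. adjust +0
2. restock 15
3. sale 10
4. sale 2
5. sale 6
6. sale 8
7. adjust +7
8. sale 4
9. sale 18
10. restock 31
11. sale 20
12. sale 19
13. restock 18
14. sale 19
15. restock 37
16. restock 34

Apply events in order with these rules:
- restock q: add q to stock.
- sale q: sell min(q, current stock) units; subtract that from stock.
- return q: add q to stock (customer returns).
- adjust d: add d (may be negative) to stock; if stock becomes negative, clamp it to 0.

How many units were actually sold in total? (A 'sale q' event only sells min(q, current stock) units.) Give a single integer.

Processing events:
Start: stock = 38
  Event 1 (adjust +0): 38 + 0 = 38
  Event 2 (restock 15): 38 + 15 = 53
  Event 3 (sale 10): sell min(10,53)=10. stock: 53 - 10 = 43. total_sold = 10
  Event 4 (sale 2): sell min(2,43)=2. stock: 43 - 2 = 41. total_sold = 12
  Event 5 (sale 6): sell min(6,41)=6. stock: 41 - 6 = 35. total_sold = 18
  Event 6 (sale 8): sell min(8,35)=8. stock: 35 - 8 = 27. total_sold = 26
  Event 7 (adjust +7): 27 + 7 = 34
  Event 8 (sale 4): sell min(4,34)=4. stock: 34 - 4 = 30. total_sold = 30
  Event 9 (sale 18): sell min(18,30)=18. stock: 30 - 18 = 12. total_sold = 48
  Event 10 (restock 31): 12 + 31 = 43
  Event 11 (sale 20): sell min(20,43)=20. stock: 43 - 20 = 23. total_sold = 68
  Event 12 (sale 19): sell min(19,23)=19. stock: 23 - 19 = 4. total_sold = 87
  Event 13 (restock 18): 4 + 18 = 22
  Event 14 (sale 19): sell min(19,22)=19. stock: 22 - 19 = 3. total_sold = 106
  Event 15 (restock 37): 3 + 37 = 40
  Event 16 (restock 34): 40 + 34 = 74
Final: stock = 74, total_sold = 106

Answer: 106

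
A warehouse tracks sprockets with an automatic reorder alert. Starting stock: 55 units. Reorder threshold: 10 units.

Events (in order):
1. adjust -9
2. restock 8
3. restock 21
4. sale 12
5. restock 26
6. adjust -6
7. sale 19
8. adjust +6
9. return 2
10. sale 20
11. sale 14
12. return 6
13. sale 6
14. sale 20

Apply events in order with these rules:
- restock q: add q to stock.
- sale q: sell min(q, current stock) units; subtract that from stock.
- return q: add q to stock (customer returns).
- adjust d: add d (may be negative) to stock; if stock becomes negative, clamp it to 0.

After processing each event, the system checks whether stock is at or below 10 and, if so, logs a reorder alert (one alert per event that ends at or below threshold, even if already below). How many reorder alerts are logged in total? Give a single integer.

Answer: 0

Derivation:
Processing events:
Start: stock = 55
  Event 1 (adjust -9): 55 + -9 = 46
  Event 2 (restock 8): 46 + 8 = 54
  Event 3 (restock 21): 54 + 21 = 75
  Event 4 (sale 12): sell min(12,75)=12. stock: 75 - 12 = 63. total_sold = 12
  Event 5 (restock 26): 63 + 26 = 89
  Event 6 (adjust -6): 89 + -6 = 83
  Event 7 (sale 19): sell min(19,83)=19. stock: 83 - 19 = 64. total_sold = 31
  Event 8 (adjust +6): 64 + 6 = 70
  Event 9 (return 2): 70 + 2 = 72
  Event 10 (sale 20): sell min(20,72)=20. stock: 72 - 20 = 52. total_sold = 51
  Event 11 (sale 14): sell min(14,52)=14. stock: 52 - 14 = 38. total_sold = 65
  Event 12 (return 6): 38 + 6 = 44
  Event 13 (sale 6): sell min(6,44)=6. stock: 44 - 6 = 38. total_sold = 71
  Event 14 (sale 20): sell min(20,38)=20. stock: 38 - 20 = 18. total_sold = 91
Final: stock = 18, total_sold = 91

Checking against threshold 10:
  After event 1: stock=46 > 10
  After event 2: stock=54 > 10
  After event 3: stock=75 > 10
  After event 4: stock=63 > 10
  After event 5: stock=89 > 10
  After event 6: stock=83 > 10
  After event 7: stock=64 > 10
  After event 8: stock=70 > 10
  After event 9: stock=72 > 10
  After event 10: stock=52 > 10
  After event 11: stock=38 > 10
  After event 12: stock=44 > 10
  After event 13: stock=38 > 10
  After event 14: stock=18 > 10
Alert events: []. Count = 0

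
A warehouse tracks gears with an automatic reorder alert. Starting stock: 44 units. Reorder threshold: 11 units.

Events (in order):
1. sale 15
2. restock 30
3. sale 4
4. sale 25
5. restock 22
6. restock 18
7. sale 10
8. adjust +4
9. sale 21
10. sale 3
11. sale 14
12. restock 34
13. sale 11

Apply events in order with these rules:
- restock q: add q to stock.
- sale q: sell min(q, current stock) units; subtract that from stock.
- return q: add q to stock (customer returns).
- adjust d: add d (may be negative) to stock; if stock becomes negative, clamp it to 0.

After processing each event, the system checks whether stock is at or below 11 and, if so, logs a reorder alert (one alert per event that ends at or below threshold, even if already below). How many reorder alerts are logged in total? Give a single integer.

Processing events:
Start: stock = 44
  Event 1 (sale 15): sell min(15,44)=15. stock: 44 - 15 = 29. total_sold = 15
  Event 2 (restock 30): 29 + 30 = 59
  Event 3 (sale 4): sell min(4,59)=4. stock: 59 - 4 = 55. total_sold = 19
  Event 4 (sale 25): sell min(25,55)=25. stock: 55 - 25 = 30. total_sold = 44
  Event 5 (restock 22): 30 + 22 = 52
  Event 6 (restock 18): 52 + 18 = 70
  Event 7 (sale 10): sell min(10,70)=10. stock: 70 - 10 = 60. total_sold = 54
  Event 8 (adjust +4): 60 + 4 = 64
  Event 9 (sale 21): sell min(21,64)=21. stock: 64 - 21 = 43. total_sold = 75
  Event 10 (sale 3): sell min(3,43)=3. stock: 43 - 3 = 40. total_sold = 78
  Event 11 (sale 14): sell min(14,40)=14. stock: 40 - 14 = 26. total_sold = 92
  Event 12 (restock 34): 26 + 34 = 60
  Event 13 (sale 11): sell min(11,60)=11. stock: 60 - 11 = 49. total_sold = 103
Final: stock = 49, total_sold = 103

Checking against threshold 11:
  After event 1: stock=29 > 11
  After event 2: stock=59 > 11
  After event 3: stock=55 > 11
  After event 4: stock=30 > 11
  After event 5: stock=52 > 11
  After event 6: stock=70 > 11
  After event 7: stock=60 > 11
  After event 8: stock=64 > 11
  After event 9: stock=43 > 11
  After event 10: stock=40 > 11
  After event 11: stock=26 > 11
  After event 12: stock=60 > 11
  After event 13: stock=49 > 11
Alert events: []. Count = 0

Answer: 0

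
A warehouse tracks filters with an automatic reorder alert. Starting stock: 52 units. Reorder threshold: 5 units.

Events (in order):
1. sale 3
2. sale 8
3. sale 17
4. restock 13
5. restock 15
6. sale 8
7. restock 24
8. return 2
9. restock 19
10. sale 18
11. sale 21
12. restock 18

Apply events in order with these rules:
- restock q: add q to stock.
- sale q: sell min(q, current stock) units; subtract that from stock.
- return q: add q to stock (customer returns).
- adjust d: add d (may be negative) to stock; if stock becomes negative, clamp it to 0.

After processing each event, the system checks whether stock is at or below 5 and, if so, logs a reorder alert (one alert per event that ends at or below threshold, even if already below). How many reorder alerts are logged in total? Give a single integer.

Processing events:
Start: stock = 52
  Event 1 (sale 3): sell min(3,52)=3. stock: 52 - 3 = 49. total_sold = 3
  Event 2 (sale 8): sell min(8,49)=8. stock: 49 - 8 = 41. total_sold = 11
  Event 3 (sale 17): sell min(17,41)=17. stock: 41 - 17 = 24. total_sold = 28
  Event 4 (restock 13): 24 + 13 = 37
  Event 5 (restock 15): 37 + 15 = 52
  Event 6 (sale 8): sell min(8,52)=8. stock: 52 - 8 = 44. total_sold = 36
  Event 7 (restock 24): 44 + 24 = 68
  Event 8 (return 2): 68 + 2 = 70
  Event 9 (restock 19): 70 + 19 = 89
  Event 10 (sale 18): sell min(18,89)=18. stock: 89 - 18 = 71. total_sold = 54
  Event 11 (sale 21): sell min(21,71)=21. stock: 71 - 21 = 50. total_sold = 75
  Event 12 (restock 18): 50 + 18 = 68
Final: stock = 68, total_sold = 75

Checking against threshold 5:
  After event 1: stock=49 > 5
  After event 2: stock=41 > 5
  After event 3: stock=24 > 5
  After event 4: stock=37 > 5
  After event 5: stock=52 > 5
  After event 6: stock=44 > 5
  After event 7: stock=68 > 5
  After event 8: stock=70 > 5
  After event 9: stock=89 > 5
  After event 10: stock=71 > 5
  After event 11: stock=50 > 5
  After event 12: stock=68 > 5
Alert events: []. Count = 0

Answer: 0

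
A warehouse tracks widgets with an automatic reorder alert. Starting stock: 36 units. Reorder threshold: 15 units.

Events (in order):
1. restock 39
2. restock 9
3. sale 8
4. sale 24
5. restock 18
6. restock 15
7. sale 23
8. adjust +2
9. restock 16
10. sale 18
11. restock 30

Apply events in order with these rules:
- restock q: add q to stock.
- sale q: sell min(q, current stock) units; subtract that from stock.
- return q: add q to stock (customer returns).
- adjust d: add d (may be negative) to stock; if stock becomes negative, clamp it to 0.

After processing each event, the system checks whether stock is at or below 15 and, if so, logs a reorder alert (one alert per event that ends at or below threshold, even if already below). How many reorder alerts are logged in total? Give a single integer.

Processing events:
Start: stock = 36
  Event 1 (restock 39): 36 + 39 = 75
  Event 2 (restock 9): 75 + 9 = 84
  Event 3 (sale 8): sell min(8,84)=8. stock: 84 - 8 = 76. total_sold = 8
  Event 4 (sale 24): sell min(24,76)=24. stock: 76 - 24 = 52. total_sold = 32
  Event 5 (restock 18): 52 + 18 = 70
  Event 6 (restock 15): 70 + 15 = 85
  Event 7 (sale 23): sell min(23,85)=23. stock: 85 - 23 = 62. total_sold = 55
  Event 8 (adjust +2): 62 + 2 = 64
  Event 9 (restock 16): 64 + 16 = 80
  Event 10 (sale 18): sell min(18,80)=18. stock: 80 - 18 = 62. total_sold = 73
  Event 11 (restock 30): 62 + 30 = 92
Final: stock = 92, total_sold = 73

Checking against threshold 15:
  After event 1: stock=75 > 15
  After event 2: stock=84 > 15
  After event 3: stock=76 > 15
  After event 4: stock=52 > 15
  After event 5: stock=70 > 15
  After event 6: stock=85 > 15
  After event 7: stock=62 > 15
  After event 8: stock=64 > 15
  After event 9: stock=80 > 15
  After event 10: stock=62 > 15
  After event 11: stock=92 > 15
Alert events: []. Count = 0

Answer: 0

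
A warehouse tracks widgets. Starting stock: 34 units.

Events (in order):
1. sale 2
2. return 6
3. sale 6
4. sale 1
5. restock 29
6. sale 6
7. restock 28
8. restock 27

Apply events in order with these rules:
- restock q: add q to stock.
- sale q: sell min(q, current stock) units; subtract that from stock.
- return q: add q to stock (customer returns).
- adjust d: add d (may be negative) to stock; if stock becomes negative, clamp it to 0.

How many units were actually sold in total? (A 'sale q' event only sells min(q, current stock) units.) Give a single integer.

Answer: 15

Derivation:
Processing events:
Start: stock = 34
  Event 1 (sale 2): sell min(2,34)=2. stock: 34 - 2 = 32. total_sold = 2
  Event 2 (return 6): 32 + 6 = 38
  Event 3 (sale 6): sell min(6,38)=6. stock: 38 - 6 = 32. total_sold = 8
  Event 4 (sale 1): sell min(1,32)=1. stock: 32 - 1 = 31. total_sold = 9
  Event 5 (restock 29): 31 + 29 = 60
  Event 6 (sale 6): sell min(6,60)=6. stock: 60 - 6 = 54. total_sold = 15
  Event 7 (restock 28): 54 + 28 = 82
  Event 8 (restock 27): 82 + 27 = 109
Final: stock = 109, total_sold = 15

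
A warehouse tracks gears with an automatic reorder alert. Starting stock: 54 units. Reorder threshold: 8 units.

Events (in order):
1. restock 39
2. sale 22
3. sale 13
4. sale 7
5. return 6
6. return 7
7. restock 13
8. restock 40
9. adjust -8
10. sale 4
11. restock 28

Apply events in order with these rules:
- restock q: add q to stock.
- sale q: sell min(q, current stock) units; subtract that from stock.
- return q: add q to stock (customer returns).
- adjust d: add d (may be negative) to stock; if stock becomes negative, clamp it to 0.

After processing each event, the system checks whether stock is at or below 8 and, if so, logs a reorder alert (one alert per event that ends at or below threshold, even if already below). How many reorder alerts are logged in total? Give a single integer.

Answer: 0

Derivation:
Processing events:
Start: stock = 54
  Event 1 (restock 39): 54 + 39 = 93
  Event 2 (sale 22): sell min(22,93)=22. stock: 93 - 22 = 71. total_sold = 22
  Event 3 (sale 13): sell min(13,71)=13. stock: 71 - 13 = 58. total_sold = 35
  Event 4 (sale 7): sell min(7,58)=7. stock: 58 - 7 = 51. total_sold = 42
  Event 5 (return 6): 51 + 6 = 57
  Event 6 (return 7): 57 + 7 = 64
  Event 7 (restock 13): 64 + 13 = 77
  Event 8 (restock 40): 77 + 40 = 117
  Event 9 (adjust -8): 117 + -8 = 109
  Event 10 (sale 4): sell min(4,109)=4. stock: 109 - 4 = 105. total_sold = 46
  Event 11 (restock 28): 105 + 28 = 133
Final: stock = 133, total_sold = 46

Checking against threshold 8:
  After event 1: stock=93 > 8
  After event 2: stock=71 > 8
  After event 3: stock=58 > 8
  After event 4: stock=51 > 8
  After event 5: stock=57 > 8
  After event 6: stock=64 > 8
  After event 7: stock=77 > 8
  After event 8: stock=117 > 8
  After event 9: stock=109 > 8
  After event 10: stock=105 > 8
  After event 11: stock=133 > 8
Alert events: []. Count = 0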